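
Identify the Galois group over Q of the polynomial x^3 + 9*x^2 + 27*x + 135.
The polynomial is an irreducible cubic over Q and its discriminant is -314928, which is not a perfect square. For an irreducible cubic, a non-square discriminant gives Galois group S_3.

3T2: S_3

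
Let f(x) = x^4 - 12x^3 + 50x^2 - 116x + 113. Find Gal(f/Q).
The polynomial is an irreducible quartic over Q and its discriminant is -18874368, which is not a perfect square, so the Galois group is not contained in A_4. The resolvent cubic y^3 - 50*y^2 + 940*y - 7128 has exactly one rational root, so the Galois group is C_4 or D_4. The quartic remains irreducible over Q(sqrt(disc)), so the group is D_4.

4T3: D_4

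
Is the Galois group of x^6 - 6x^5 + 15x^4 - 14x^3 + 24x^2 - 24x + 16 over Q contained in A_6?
The polynomial is irreducible of degree 6 over Q. Its discriminant is -1160950579200, which is not a perfect square. A Galois group lies in the alternating group exactly when the discriminant is a square in Q, so the Galois group (S_3) is not contained in A_6.

No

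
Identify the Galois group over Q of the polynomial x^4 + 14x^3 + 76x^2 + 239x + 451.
C_4, the cyclic group of order 4

The polynomial is an irreducible quartic over Q and its discriminant is 131328125, which is not a perfect square, so the Galois group is not contained in A_4. The resolvent cubic y^3 - 76*y^2 + 1542*y - 8413 has exactly one rational root, so the Galois group is C_4 or D_4. The quartic becomes reducible over Q(sqrt(disc)), so the group is C_4.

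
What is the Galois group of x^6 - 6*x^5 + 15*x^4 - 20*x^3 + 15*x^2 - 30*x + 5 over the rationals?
A_6 (also written A6)

The polynomial f is an irreducible sextic over Q, so G = Gal(f/Q) is one of the 16 transitive subgroups 6T1, ..., 6T16 of S_6. The discriminant of f is 746496000000 = 864000^2, a perfect square, so G is contained in A_6. The transitive groups of degree 6 contained in A_6 are: A_4 (6T4, order 12), S_4 (6T7, order 24), (C_3 x C_3) : C_4 (6T10, order 36), PSL(2,5) (6T12, order 60), A_6 (6T15, order 360). By Dedekind's theorem, for a prime p not dividing disc(f) the degrees of the irreducible factors of f mod p form the cycle type of an element of G. Factoring f modulo the 6 such primes p <= 23 (skipping 2, 3, 5, which divide the discriminant), each new pattern first appears at: mod 7: f = (x + 3)(x^5 + 5x^4 + x^2 + 5x + 4), pattern 5+1; mod 23: f = (x + 1)(x + 10)(x + 15)(x^3 + 14x^2 + 5x + 10), pattern 3+1+1+1. No other pattern occurs in this range, so the set of observed cycle types is {5+1, 3+1+1+1}. Among the candidates above, the only group containing elements of all these cycle types is A_6 (6T15) — each of A_4 (6T4), S_4 (6T7), (C_3 x C_3) : C_4 (6T10), PSL(2,5) (6T12) lacks at least one of them. Hence G = A_6 (6T15), of order 360.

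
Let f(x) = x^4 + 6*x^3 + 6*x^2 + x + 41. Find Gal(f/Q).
The polynomial is an irreducible quartic over Q and its discriminant is 1275125, which is not a perfect square, so the Galois group is not contained in A_4. The resolvent cubic y^3 - 6*y^2 - 158*y - 493 has exactly one rational root, so the Galois group is C_4 or D_4. The quartic becomes reducible over Q(sqrt(disc)), so the group is C_4.

C_4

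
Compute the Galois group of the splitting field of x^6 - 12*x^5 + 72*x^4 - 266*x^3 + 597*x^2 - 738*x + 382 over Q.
The polynomial f is an irreducible sextic over Q, so G = Gal(f/Q) is one of the 16 transitive subgroups 6T1, ..., 6T16 of S_6. The discriminant of f is 132239526912, which is not a perfect square, so G is not contained in A_6. The transitive groups of degree 6 not contained in A_6 are: C_6 (6T1, order 6), S_3 (6T2, order 6), D_6 (6T3, order 12), C_3 x S_3 (6T5, order 18), A_4 x C_2 (6T6, order 24), S_4 (6T8, order 24), S_3 x S_3 (6T9, order 36), S_4 x C_2 (6T11, order 48), (S_3 x S_3) : C_2 (6T13, order 72), PGL(2,5) (6T14, order 120), S_6 (6T16, order 720). By Dedekind's theorem, for a prime p not dividing disc(f) the degrees of the irreducible factors of f mod p form the cycle type of an element of G. Factoring f modulo the 79 such primes p <= 419 (skipping 2, 3, which divide the discriminant), each new pattern first appears at: mod 5: f = (x^6 + 3x^5 + 2x^4 + 4x^3 + 2x^2 + 2x + 2), pattern 6; mod 7: f = (x^2 + x + 4)(x^2 + 2x + 2)(x^2 + 6x + 4), pattern 2+2+2; mod 11: f = (x + 1)(x + 7)(x^2 + 4x + 7)(x^2 + 9x + 6), pattern 2+2+1+1; mod 13: f = (x^3 + 7x^2 + 4x + 4)(x^3 + 7x^2 + 6x + 11), pattern 3+3; mod 97: f = (x + 27)(x + 38)(x + 70)(x + 72)(x + 80)(x + 89), pattern 1+1+1+1+1+1. No other pattern occurs in this range, so the set of observed cycle types is {6, 2+2+2, 2+2+1+1, 3+3, 1+1+1+1+1+1}. The candidates containing elements of all these cycle types are D_6 (6T3) of order 12, A_4 x C_2 (6T6) of order 24, S_3 x S_3 (6T9) of order 36, S_4 x C_2 (6T11) of order 48, (S_3 x S_3) : C_2 (6T13) of order 72, PGL(2,5) (6T14) of order 120, S_6 (6T16) of order 720; the others are excluded. The observed types are precisely the cycle types that occur in D_6 (6T3). Each of the other remaining candidates has further cycle types, and by the Chebotarev density theorem the matching factorization patterns would occur for a proportion of primes equal to their share of the group: A_4 x C_2 (6T6) additionally contains elements of type 2+1+1+1+1 (3 of its 24 elements, about 12% of primes); S_3 x S_3 (6T9) additionally contains elements of type 3+1+1+1 (4 of its 36 elements, about 11% of primes); S_4 x C_2 (6T11) additionally contains elements of type 4+2, 4+1+1, 2+1+1+1+1 (15 of its 48 elements, about 31% of primes); (S_3 x S_3) : C_2 (6T13) additionally contains elements of type 4+2, 3+2+1, 3+1+1+1, 2+1+1+1+1 (40 of its 72 elements, about 56% of primes); PGL(2,5) (6T14) additionally contains elements of type 5+1, 4+1+1 (54 of its 120 elements, about 45% of primes); S_6 (6T16) additionally contains elements of type 5+1, 4+2, 4+1+1, 3+2+1, 3+1+1+1, 2+1+1+1+1 (499 of its 720 elements, about 69% of primes). None of the 79 primes tested shows any such pattern (for each of these groups the chance of that is below 10^-4), which rules them out. Hence G = D_6 (6T3), of order 12.

D_6, the dihedral group of order 12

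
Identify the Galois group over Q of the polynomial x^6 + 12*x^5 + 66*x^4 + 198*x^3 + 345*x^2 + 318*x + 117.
PGL(2,5) (order 120)

The polynomial f is an irreducible sextic over Q, so G = Gal(f/Q) is one of the 16 transitive subgroups 6T1, ..., 6T16 of S_6. The discriminant of f is -1024192512, which is not a perfect square, so G is not contained in A_6. The transitive groups of degree 6 not contained in A_6 are: C_6 (6T1, order 6), S_3 (6T2, order 6), D_6 (6T3, order 12), C_3 x S_3 (6T5, order 18), A_4 x C_2 (6T6, order 24), S_4 (6T8, order 24), S_3 x S_3 (6T9, order 36), S_4 x C_2 (6T11, order 48), (S_3 x S_3) : C_2 (6T13, order 72), PGL(2,5) (6T14, order 120), S_6 (6T16, order 720). By Dedekind's theorem, for a prime p not dividing disc(f) the degrees of the irreducible factors of f mod p form the cycle type of an element of G. Factoring f modulo the 21 such primes p <= 89 (skipping 2, 3, 7, which divide the discriminant), each new pattern first appears at: mod 5: f = (x^6 + 2x^5 + x^4 + 3x^3 + 3x + 2), pattern 6; mod 11: f = (x + 8)(x^5 + 4x^4 + x^3 + 3x^2 + 2x + 5), pattern 5+1; mod 13: f = (x)(x + 2)(x^4 + 10x^3 + 7x^2 + 2x + 3), pattern 4+1+1; mod 23: f = (x + 15)(x + 21)(x^2 + 4x + 7)(x^2 + 18x + 7), pattern 2+2+1+1; mod 43: f = (x^3 + 25x^2 + 41x + 13)(x^3 + 30x^2 + 6x + 9), pattern 3+3; mod 61: f = (x^2 + 7x + 28)(x^2 + 20x + 10)(x^2 + 46x + 49), pattern 2+2+2. No other pattern occurs in this range, so the set of observed cycle types is {6, 5+1, 4+1+1, 2+2+1+1, 3+3, 2+2+2}. The candidates containing elements of all these cycle types are PGL(2,5) (6T14) of order 120, S_6 (6T16) of order 720; the others are excluded. The observed types are precisely the cycle types that occur in PGL(2,5) (6T14) (apart from the identity). Each of the other remaining candidates has further cycle types, and by the Chebotarev density theorem the matching factorization patterns would occur for a proportion of primes equal to their share of the group: S_6 (6T16) additionally contains elements of type 4+2, 3+2+1, 3+1+1+1, 2+1+1+1+1 (265 of its 720 elements, about 37% of primes). None of the 21 primes tested shows any such pattern (for each of these groups the chance of that is below 10^-4), which rules them out. Hence G = PGL(2,5) (6T14), of order 120.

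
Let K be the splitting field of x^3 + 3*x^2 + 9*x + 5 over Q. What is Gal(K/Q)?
S_3 (also written S3)

The polynomial is an irreducible cubic over Q and its discriminant is -972, which is not a perfect square. For an irreducible cubic, a non-square discriminant gives Galois group S_3.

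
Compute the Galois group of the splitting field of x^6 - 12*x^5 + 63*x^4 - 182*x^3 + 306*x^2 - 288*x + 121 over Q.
PGL(2,5) (order 120)

The polynomial f is an irreducible sextic over Q, so G = Gal(f/Q) is one of the 16 transitive subgroups 6T1, ..., 6T16 of S_6. The discriminant of f is -16003008, which is not a perfect square, so G is not contained in A_6. The transitive groups of degree 6 not contained in A_6 are: C_6 (6T1, order 6), S_3 (6T2, order 6), D_6 (6T3, order 12), C_3 x S_3 (6T5, order 18), A_4 x C_2 (6T6, order 24), S_4 (6T8, order 24), S_3 x S_3 (6T9, order 36), S_4 x C_2 (6T11, order 48), (S_3 x S_3) : C_2 (6T13, order 72), PGL(2,5) (6T14, order 120), S_6 (6T16, order 720). By Dedekind's theorem, for a prime p not dividing disc(f) the degrees of the irreducible factors of f mod p form the cycle type of an element of G. Factoring f modulo the 21 such primes p <= 89 (skipping 2, 3, 7, which divide the discriminant), each new pattern first appears at: mod 5: f = (x^6 + 3x^5 + 3x^4 + 3x^3 + x^2 + 2x + 1), pattern 6; mod 11: f = (x)(x^5 + 10x^4 + 8x^3 + 5x^2 + 9x + 9), pattern 5+1; mod 13: f = (x + 6)(x + 10)(x^4 + 11x^3 + 9x^2 + 2x + 7), pattern 4+1+1; mod 23: f = (x + 14)(x + 18)(x^2 + 11x + 14)(x^2 + 14x + 16), pattern 2+2+1+1; mod 43: f = (x^3 + 13x^2 + 20x + 27)(x^3 + 18x^2 + 24x + 22), pattern 3+3; mod 61: f = (x^2 + 10x + 35)(x^2 + 14x + 41)(x^2 + 25x + 40), pattern 2+2+2. No other pattern occurs in this range, so the set of observed cycle types is {6, 5+1, 4+1+1, 2+2+1+1, 3+3, 2+2+2}. The candidates containing elements of all these cycle types are PGL(2,5) (6T14) of order 120, S_6 (6T16) of order 720; the others are excluded. The observed types are precisely the cycle types that occur in PGL(2,5) (6T14) (apart from the identity). Each of the other remaining candidates has further cycle types, and by the Chebotarev density theorem the matching factorization patterns would occur for a proportion of primes equal to their share of the group: S_6 (6T16) additionally contains elements of type 4+2, 3+2+1, 3+1+1+1, 2+1+1+1+1 (265 of its 720 elements, about 37% of primes). None of the 21 primes tested shows any such pattern (for each of these groups the chance of that is below 10^-4), which rules them out. Hence G = PGL(2,5) (6T14), of order 120.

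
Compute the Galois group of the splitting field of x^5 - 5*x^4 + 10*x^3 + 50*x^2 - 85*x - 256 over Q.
F_20, the Frobenius group of order 20

The polynomial f is an irreducible quintic over Q, so G = Gal(f/Q) is a transitive subgroup of S_5: one of C_5 (5T1, order 5), D_5 (5T2, order 10), F_20 (5T3, order 20), A_5 (5T4, order 60) or S_5 (5T5, order 120). The discriminant of f is 16850349253125, which is not a perfect square, so G is not contained in A_5. The transitive groups of degree 5 not contained in A_5 are: F_20 (5T3, order 20), S_5 (5T5, order 120). By Dedekind's theorem, for a prime p not dividing disc(f) the degrees of the irreducible factors of f mod p form the cycle type of an element of G. Factoring f modulo the 18 such primes p <= 73 (skipping 3, 5, 41, which divide the discriminant), each new pattern first appears at: mod 2: f = (x)(x^4 + x^3 + 1), pattern 4+1; mod 11: f = (x^5 + 6x^4 + 10x^3 + 6x^2 + 3x + 8), pattern 5; mod 19: f = (x + 18)(x^2 + 3x + 12)(x^2 + 12x + 15), pattern 2+2+1. No other pattern occurs in this range, so the set of observed cycle types is {4+1, 5, 2+2+1}. The candidates containing elements of all these cycle types are F_20 (5T3) of order 20, S_5 (5T5) of order 120; the others are excluded. The observed types are precisely the cycle types that occur in F_20 (5T3) (apart from the identity). Each of the other remaining candidates has further cycle types, and by the Chebotarev density theorem the matching factorization patterns would occur for a proportion of primes equal to their share of the group: S_5 (5T5) additionally contains elements of type 3+2, 3+1+1, 2+1+1+1 (50 of its 120 elements, about 42% of primes). None of the 18 primes tested shows any such pattern (for each of these groups the chance of that is below 10^-4), which rules them out. Hence G = F_20 (5T3), of order 20.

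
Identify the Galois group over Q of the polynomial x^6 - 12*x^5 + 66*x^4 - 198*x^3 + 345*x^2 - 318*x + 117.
The polynomial f is an irreducible sextic over Q, so G = Gal(f/Q) is one of the 16 transitive subgroups 6T1, ..., 6T16 of S_6. The discriminant of f is -1024192512, which is not a perfect square, so G is not contained in A_6. The transitive groups of degree 6 not contained in A_6 are: C_6 (6T1, order 6), S_3 (6T2, order 6), D_6 (6T3, order 12), C_3 x S_3 (6T5, order 18), A_4 x C_2 (6T6, order 24), S_4 (6T8, order 24), S_3 x S_3 (6T9, order 36), S_4 x C_2 (6T11, order 48), (S_3 x S_3) : C_2 (6T13, order 72), PGL(2,5) (6T14, order 120), S_6 (6T16, order 720). By Dedekind's theorem, for a prime p not dividing disc(f) the degrees of the irreducible factors of f mod p form the cycle type of an element of G. Factoring f modulo the 21 such primes p <= 89 (skipping 2, 3, 7, which divide the discriminant), each new pattern first appears at: mod 5: f = (x^6 + 3x^5 + x^4 + 2x^3 + 2x + 2), pattern 6; mod 11: f = (x + 3)(x^5 + 7x^4 + x^3 + 8x^2 + 2x + 6), pattern 5+1; mod 13: f = (x)(x + 11)(x^4 + 3x^3 + 7x^2 + 11x + 3), pattern 4+1+1; mod 23: f = (x + 2)(x + 8)(x^2 + 5x + 7)(x^2 + 19x + 7), pattern 2+2+1+1; mod 43: f = (x^3 + 13x^2 + 6x + 34)(x^3 + 18x^2 + 41x + 30), pattern 3+3; mod 61: f = (x^2 + 15x + 49)(x^2 + 41x + 10)(x^2 + 54x + 28), pattern 2+2+2. No other pattern occurs in this range, so the set of observed cycle types is {6, 5+1, 4+1+1, 2+2+1+1, 3+3, 2+2+2}. The candidates containing elements of all these cycle types are PGL(2,5) (6T14) of order 120, S_6 (6T16) of order 720; the others are excluded. The observed types are precisely the cycle types that occur in PGL(2,5) (6T14) (apart from the identity). Each of the other remaining candidates has further cycle types, and by the Chebotarev density theorem the matching factorization patterns would occur for a proportion of primes equal to their share of the group: S_6 (6T16) additionally contains elements of type 4+2, 3+2+1, 3+1+1+1, 2+1+1+1+1 (265 of its 720 elements, about 37% of primes). None of the 21 primes tested shows any such pattern (for each of these groups the chance of that is below 10^-4), which rules them out. Hence G = PGL(2,5) (6T14), of order 120.

PGL(2,5), S_5 acting on 6 points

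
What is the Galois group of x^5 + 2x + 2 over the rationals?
S_5 (also written S5)

The polynomial f is an irreducible quintic over Q, so G = Gal(f/Q) is a transitive subgroup of S_5: one of C_5 (5T1, order 5), D_5 (5T2, order 10), F_20 (5T3, order 20), A_5 (5T4, order 60) or S_5 (5T5, order 120). The discriminant of f is 58192, which is not a perfect square, so G is not contained in A_5. The transitive groups of degree 5 not contained in A_5 are: F_20 (5T3, order 20), S_5 (5T5, order 120). By Dedekind's theorem, for a prime p not dividing disc(f) the degrees of the irreducible factors of f mod p form the cycle type of an element of G. Factoring f modulo the 5 such primes p <= 13 (skipping 2, which divides the discriminant), each new pattern first appears at: mod 3: f = (x^5 + 2x + 2), pattern 5; mod 5: f = (x + 4)(x^4 + x^3 + x^2 + x + 3), pattern 4+1; mod 13: f = (x + 3)(x + 5)(x^3 + 5x^2 + 10x + 1), pattern 3+1+1. No other pattern occurs in this range, so the set of observed cycle types is {5, 4+1, 3+1+1}. Among the candidates above, the only group containing elements of all these cycle types is S_5 (5T5) — F_20 (5T3) lacks at least one of them. Hence G = S_5 (5T5), of order 120.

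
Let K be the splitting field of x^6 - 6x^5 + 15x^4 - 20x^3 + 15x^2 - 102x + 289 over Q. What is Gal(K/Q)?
The polynomial f is an irreducible sextic over Q, so G = Gal(f/Q) is one of the 16 transitive subgroups 6T1, ..., 6T16 of S_6. The discriminant of f is -9727331052552192, which is not a perfect square, so G is not contained in A_6. The transitive groups of degree 6 not contained in A_6 are: C_6 (6T1, order 6), S_3 (6T2, order 6), D_6 (6T3, order 12), C_3 x S_3 (6T5, order 18), A_4 x C_2 (6T6, order 24), S_4 (6T8, order 24), S_3 x S_3 (6T9, order 36), S_4 x C_2 (6T11, order 48), (S_3 x S_3) : C_2 (6T13, order 72), PGL(2,5) (6T14, order 120), S_6 (6T16, order 720). By Dedekind's theorem, for a prime p not dividing disc(f) the degrees of the irreducible factors of f mod p form the cycle type of an element of G. Factoring f modulo the 27 such primes p <= 127 (skipping 2, 3, 17, 43, which divide the discriminant), each new pattern first appears at: mod 5: f = (x^6 + 4x^5 + 3x + 4), pattern 6; mod 7: f = (x + 1)(x^2 + 6x + 3)(x^3 + x^2 + 6x + 3), pattern 3+2+1; mod 11: f = (x^2 + 5x + 2)(x^4 + 2x^2 + 3x + 7), pattern 4+2; mod 13: f = (x + 2)(x + 5)(x^2 + 4x + 6)(x^2 + 9x + 2), pattern 2+2+1+1; mod 61: f = (x + 18)(x + 40)(x + 52)(x + 56)(x^2 + 11x + 5), pattern 2+1+1+1+1; mod 97: f = (x + 72)(x + 76)(x + 95)(x^3 + 42x^2 + 56x + 17), pattern 3+1+1+1; mod 113: f = (x^2 + 21x + 59)(x^2 + 96x + 78)(x^2 + 103x + 49), pattern 2+2+2; mod 127: f = (x^3 + 46x^2 + 104x + 17)(x^3 + 75x^2 + 17x + 17), pattern 3+3. No other pattern occurs in this range, so the set of observed cycle types is {6, 3+2+1, 4+2, 2+2+1+1, 2+1+1+1+1, 3+1+1+1, 2+2+2, 3+3}. The candidates containing elements of all these cycle types are (S_3 x S_3) : C_2 (6T13) of order 72, S_6 (6T16) of order 720; the others are excluded. The observed types are precisely the cycle types that occur in (S_3 x S_3) : C_2 (6T13) (apart from the identity). Each of the other remaining candidates has further cycle types, and by the Chebotarev density theorem the matching factorization patterns would occur for a proportion of primes equal to their share of the group: S_6 (6T16) additionally contains elements of type 5+1, 4+1+1 (234 of its 720 elements, about 32% of primes). None of the 27 primes tested shows any such pattern (for each of these groups the chance of that is below 10^-4), which rules them out. Hence G = (S_3 x S_3) : C_2 (6T13), of order 72.

(S_3 x S_3) : C_2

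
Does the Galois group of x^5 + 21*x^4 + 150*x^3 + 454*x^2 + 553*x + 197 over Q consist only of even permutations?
The polynomial is irreducible of degree 5 over Q. Its discriminant is 15352201216 = 123904^2, a perfect square. A Galois group lies in the alternating group exactly when the discriminant is a square in Q, so the Galois group (C_5) is contained in A_5.

Yes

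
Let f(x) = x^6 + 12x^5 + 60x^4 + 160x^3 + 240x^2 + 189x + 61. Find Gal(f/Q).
The polynomial f is an irreducible sextic over Q, so G = Gal(f/Q) is one of the 16 transitive subgroups 6T1, ..., 6T16 of S_6. The discriminant of f is -9059283, which is not a perfect square, so G is not contained in A_6. The transitive groups of degree 6 not contained in A_6 are: C_6 (6T1, order 6), S_3 (6T2, order 6), D_6 (6T3, order 12), C_3 x S_3 (6T5, order 18), A_4 x C_2 (6T6, order 24), S_4 (6T8, order 24), S_3 x S_3 (6T9, order 36), S_4 x C_2 (6T11, order 48), (S_3 x S_3) : C_2 (6T13, order 72), PGL(2,5) (6T14, order 120), S_6 (6T16, order 720). By Dedekind's theorem, for a prime p not dividing disc(f) the degrees of the irreducible factors of f mod p form the cycle type of an element of G. Factoring f modulo the 28 such primes p <= 127 (skipping 3, 17, 43, which divide the discriminant), each new pattern first appears at: mod 2: f = (x^6 + x + 1), pattern 6; mod 7: f = (x + 3)(x^2 + x + 4)(x^3 + x^2 + 1), pattern 3+2+1; mod 11: f = (x^2 + 2x + 2)(x^4 + 10x^3 + 5x^2 + 9x + 3), pattern 4+2; mod 13: f = (x + 5)(x + 10)(x^2 + 3x + 5)(x^2 + 7x + 3), pattern 2+2+1+1; mod 61: f = (x)(x + 42)(x + 53)(x + 59)(x^2 + 41x + 6), pattern 2+1+1+1+1; mod 97: f = (x + 50)(x + 87)(x + 89)(x^3 + 77x^2 + 65x + 87), pattern 3+1+1+1; mod 113: f = (x^2 + 6)(x^2 + 53x + 61)(x^2 + 72x + 19), pattern 2+2+2; mod 127: f = (x^3 + 45x^2 + 20x + 104)(x^3 + 94x^2 + x + 36), pattern 3+3. No other pattern occurs in this range, so the set of observed cycle types is {6, 3+2+1, 4+2, 2+2+1+1, 2+1+1+1+1, 3+1+1+1, 2+2+2, 3+3}. The candidates containing elements of all these cycle types are (S_3 x S_3) : C_2 (6T13) of order 72, S_6 (6T16) of order 720; the others are excluded. The observed types are precisely the cycle types that occur in (S_3 x S_3) : C_2 (6T13) (apart from the identity). Each of the other remaining candidates has further cycle types, and by the Chebotarev density theorem the matching factorization patterns would occur for a proportion of primes equal to their share of the group: S_6 (6T16) additionally contains elements of type 5+1, 4+1+1 (234 of its 720 elements, about 32% of primes). None of the 28 primes tested shows any such pattern (for each of these groups the chance of that is below 10^-4), which rules them out. Hence G = (S_3 x S_3) : C_2 (6T13), of order 72.

(S_3 x S_3) : C_2 (also written G72)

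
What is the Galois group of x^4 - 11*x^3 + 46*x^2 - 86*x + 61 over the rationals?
The polynomial is an irreducible quartic over Q and its discriminant is 125, which is not a perfect square, so the Galois group is not contained in A_4. The resolvent cubic y^3 - 46*y^2 + 702*y - 3553 has exactly one rational root, so the Galois group is C_4 or D_4. The quartic becomes reducible over Q(sqrt(disc)), so the group is C_4.

C_4, the cyclic group of order 4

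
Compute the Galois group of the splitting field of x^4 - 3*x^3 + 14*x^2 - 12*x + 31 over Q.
C_4 (also written C4)

The polynomial is an irreducible quartic over Q and its discriminant is 1225125, which is not a perfect square, so the Galois group is not contained in A_4. The resolvent cubic y^3 - 14*y^2 - 88*y + 1313 has exactly one rational root, so the Galois group is C_4 or D_4. The quartic becomes reducible over Q(sqrt(disc)), so the group is C_4.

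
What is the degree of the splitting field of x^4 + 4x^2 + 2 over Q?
4

The degree of the splitting field over Q equals the order of the Galois group, so first determine the group. The polynomial is an irreducible quartic over Q and its discriminant is 2048, which is not a perfect square, so the Galois group is not contained in A_4. The resolvent cubic y^3 - 4*y^2 - 8*y + 32 has exactly one rational root, so the Galois group is C_4 or D_4. The quartic becomes reducible over Q(sqrt(disc)), so the group is C_4. The Galois group C_4 (4T1) has order 4, so the splitting field has degree 4 over Q.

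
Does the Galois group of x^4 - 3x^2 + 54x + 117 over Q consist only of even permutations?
The polynomial is irreducible of degree 4 over Q. Its discriminant is 17740944 = 4212^2, a perfect square. A Galois group lies in the alternating group exactly when the discriminant is a square in Q, so the Galois group (V_4) is contained in A_4.

Yes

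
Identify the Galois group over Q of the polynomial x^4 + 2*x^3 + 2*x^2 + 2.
4T4: A_4

The polynomial is an irreducible quartic over Q and its discriminant is 3136 = 56^2, a perfect square, so the Galois group is contained in A_4. The resolvent cubic y^3 - 2*y^2 - 8*y + 8 is irreducible over Q. An irreducible resolvent with square discriminant gives A_4.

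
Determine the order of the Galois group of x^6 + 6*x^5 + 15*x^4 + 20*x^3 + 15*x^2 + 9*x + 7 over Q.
72

The degree of the splitting field over Q equals the order of the Galois group, so first determine the group. The polynomial f is an irreducible sextic over Q, so G = Gal(f/Q) is one of the 16 transitive subgroups 6T1, ..., 6T16 of S_6. The discriminant of f is -9059283, which is not a perfect square, so G is not contained in A_6. The transitive groups of degree 6 not contained in A_6 are: C_6 (6T1, order 6), S_3 (6T2, order 6), D_6 (6T3, order 12), C_3 x S_3 (6T5, order 18), A_4 x C_2 (6T6, order 24), S_4 (6T8, order 24), S_3 x S_3 (6T9, order 36), S_4 x C_2 (6T11, order 48), (S_3 x S_3) : C_2 (6T13, order 72), PGL(2,5) (6T14, order 120), S_6 (6T16, order 720). By Dedekind's theorem, for a prime p not dividing disc(f) the degrees of the irreducible factors of f mod p form the cycle type of an element of G. Factoring f modulo the 28 such primes p <= 127 (skipping 3, 17, 43, which divide the discriminant), each new pattern first appears at: mod 2: f = (x^6 + x^4 + x^2 + x + 1), pattern 6; mod 7: f = (x)(x^2 + 5x + 3)(x^3 + x^2 + 3), pattern 3+2+1; mod 11: f = (x^2 + 4x + 5)(x^4 + 2x^3 + 2x^2 + 2x + 8), pattern 4+2; mod 13: f = (x + 6)(x + 11)(x^2 + 3x + 5)(x^2 + 12x + 4), pattern 2+2+1+1; mod 61: f = (x + 3)(x + 5)(x + 11)(x + 22)(x^2 + 26x + 14), pattern 2+1+1+1+1; mod 97: f = (x + 11)(x + 13)(x + 50)(x^3 + 29x^2 + 18x + 24), pattern 3+1+1+1; mod 113: f = (x^2 + 6x + 15)(x^2 + 47x + 38)(x^2 + 66x + 24), pattern 2+2+2; mod 127: f = (x^3 + 42x^2 + 99x + 37)(x^3 + 91x^2 + 31x + 86), pattern 3+3. No other pattern occurs in this range, so the set of observed cycle types is {6, 3+2+1, 4+2, 2+2+1+1, 2+1+1+1+1, 3+1+1+1, 2+2+2, 3+3}. The candidates containing elements of all these cycle types are (S_3 x S_3) : C_2 (6T13) of order 72, S_6 (6T16) of order 720; the others are excluded. The observed types are precisely the cycle types that occur in (S_3 x S_3) : C_2 (6T13) (apart from the identity). Each of the other remaining candidates has further cycle types, and by the Chebotarev density theorem the matching factorization patterns would occur for a proportion of primes equal to their share of the group: S_6 (6T16) additionally contains elements of type 5+1, 4+1+1 (234 of its 720 elements, about 32% of primes). None of the 28 primes tested shows any such pattern (for each of these groups the chance of that is below 10^-4), which rules them out. Hence G = (S_3 x S_3) : C_2 (6T13), of order 72. The Galois group (S_3 x S_3) : C_2 (6T13) has order 72, so the splitting field has degree 72 over Q.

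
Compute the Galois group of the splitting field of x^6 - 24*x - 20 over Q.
A_6 (order 360)

The polynomial f is an irreducible sextic over Q, so G = Gal(f/Q) is one of the 16 transitive subgroups 6T1, ..., 6T16 of S_6. The discriminant of f is 746496000000 = 864000^2, a perfect square, so G is contained in A_6. The transitive groups of degree 6 contained in A_6 are: A_4 (6T4, order 12), S_4 (6T7, order 24), (C_3 x C_3) : C_4 (6T10, order 36), PSL(2,5) (6T12, order 60), A_6 (6T15, order 360). By Dedekind's theorem, for a prime p not dividing disc(f) the degrees of the irreducible factors of f mod p form the cycle type of an element of G. Factoring f modulo the 6 such primes p <= 23 (skipping 2, 3, 5, which divide the discriminant), each new pattern first appears at: mod 7: f = (x + 4)(x^5 + 3x^4 + 2x^3 + 6x^2 + 4x + 2), pattern 5+1; mod 23: f = (x + 2)(x + 11)(x + 16)(x^3 + 17x^2 + 13x + 7), pattern 3+1+1+1. No other pattern occurs in this range, so the set of observed cycle types is {5+1, 3+1+1+1}. Among the candidates above, the only group containing elements of all these cycle types is A_6 (6T15) — each of A_4 (6T4), S_4 (6T7), (C_3 x C_3) : C_4 (6T10), PSL(2,5) (6T12) lacks at least one of them. Hence G = A_6 (6T15), of order 360.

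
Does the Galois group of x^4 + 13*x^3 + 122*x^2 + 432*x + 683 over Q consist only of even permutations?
No

The polynomial is irreducible of degree 4 over Q. Its discriminant is 30543882829, which is not a perfect square. A Galois group lies in the alternating group exactly when the discriminant is a square in Q, so the Galois group (S_4) is not contained in A_4.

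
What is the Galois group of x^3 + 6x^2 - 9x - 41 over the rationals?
The polynomial is an irreducible cubic over Q and its discriminant is 35721 = 189^2, a perfect square. For an irreducible cubic, a square discriminant forces the Galois group to be A_3, the cyclic group of order 3.

C_3 (also written C3)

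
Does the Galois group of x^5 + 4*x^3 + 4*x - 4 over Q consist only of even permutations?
No

The polynomial is irreducible of degree 5 over Q. Its discriminant is 931072, which is not a perfect square. A Galois group lies in the alternating group exactly when the discriminant is a square in Q, so the Galois group (S_5) is not contained in A_5.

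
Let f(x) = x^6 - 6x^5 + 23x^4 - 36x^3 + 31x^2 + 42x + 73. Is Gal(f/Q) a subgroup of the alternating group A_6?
No

The polynomial is irreducible of degree 6 over Q. Its discriminant is -201485505789952, which is not a perfect square. A Galois group lies in the alternating group exactly when the discriminant is a square in Q, so the Galois group ((S_3 x S_3) : C_2) is not contained in A_6.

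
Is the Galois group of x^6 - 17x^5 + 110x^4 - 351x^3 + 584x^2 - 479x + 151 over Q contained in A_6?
The polynomial is irreducible of degree 6 over Q. Its discriminant is 810448, which is not a perfect square. A Galois group lies in the alternating group exactly when the discriminant is a square in Q, so the Galois group (S_3) is not contained in A_6.

No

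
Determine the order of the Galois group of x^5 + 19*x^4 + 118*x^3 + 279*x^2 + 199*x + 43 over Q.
5

The degree of the splitting field over Q equals the order of the Galois group, so first determine the group. The polynomial f is an irreducible quintic over Q, so G = Gal(f/Q) is a transitive subgroup of S_5: one of C_5 (5T1, order 5), D_5 (5T2, order 10), F_20 (5T3, order 20), A_5 (5T4, order 60) or S_5 (5T5, order 120). The discriminant of f is 1012703329 = 31823^2, a perfect square, so G is contained in A_5. The transitive groups of degree 5 contained in A_5 are: C_5 (5T1, order 5), D_5 (5T2, order 10), A_5 (5T4, order 60). By Dedekind's theorem, for a prime p not dividing disc(f) the degrees of the irreducible factors of f mod p form the cycle type of an element of G. Factoring f modulo the 14 such primes p <= 47 (skipping 11, which divides the discriminant), each new pattern first appears at: mod 2: f = (x^5 + x^4 + x^2 + x + 1), pattern 5; mod 23: f = (x + 1)(x + 5)(x + 6)(x + 10)(x + 20), pattern 1+1+1+1+1. No other pattern occurs in this range, so the set of observed cycle types is {5, 1+1+1+1+1}. The candidates containing elements of all these cycle types are C_5 (5T1) of order 5, D_5 (5T2) of order 10, A_5 (5T4) of order 60; the others are excluded. The observed types are precisely the cycle types that occur in C_5 (5T1). Each of the other remaining candidates has further cycle types, and by the Chebotarev density theorem the matching factorization patterns would occur for a proportion of primes equal to their share of the group: D_5 (5T2) additionally contains elements of type 2+2+1 (5 of its 10 elements, about 50% of primes); A_5 (5T4) additionally contains elements of type 3+1+1, 2+2+1 (35 of its 60 elements, about 58% of primes). None of the 14 primes tested shows any such pattern (for each of these groups the chance of that is below 10^-4), which rules them out. Hence G = C_5 (5T1), of order 5. The Galois group C_5 (5T1) has order 5, so the splitting field has degree 5 over Q.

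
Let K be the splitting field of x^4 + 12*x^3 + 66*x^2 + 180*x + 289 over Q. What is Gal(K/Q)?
The polynomial is an irreducible quartic over Q and its discriminant is 104857600 = 10240^2, a perfect square, so the Galois group is contained in A_4. The resolvent cubic y^3 - 66*y^2 + 1004*y + 2280 splits completely over Q, which gives the Klein four-group V_4.

4T2: V_4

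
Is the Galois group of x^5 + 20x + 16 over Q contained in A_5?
Yes

The polynomial is irreducible of degree 5 over Q. Its discriminant is 1024000000 = 32000^2, a perfect square. A Galois group lies in the alternating group exactly when the discriminant is a square in Q, so the Galois group (A_5) is contained in A_5.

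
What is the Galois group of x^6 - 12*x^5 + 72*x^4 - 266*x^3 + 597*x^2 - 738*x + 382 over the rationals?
D_6 (order 12)

The polynomial f is an irreducible sextic over Q, so G = Gal(f/Q) is one of the 16 transitive subgroups 6T1, ..., 6T16 of S_6. The discriminant of f is 132239526912, which is not a perfect square, so G is not contained in A_6. The transitive groups of degree 6 not contained in A_6 are: C_6 (6T1, order 6), S_3 (6T2, order 6), D_6 (6T3, order 12), C_3 x S_3 (6T5, order 18), A_4 x C_2 (6T6, order 24), S_4 (6T8, order 24), S_3 x S_3 (6T9, order 36), S_4 x C_2 (6T11, order 48), (S_3 x S_3) : C_2 (6T13, order 72), PGL(2,5) (6T14, order 120), S_6 (6T16, order 720). By Dedekind's theorem, for a prime p not dividing disc(f) the degrees of the irreducible factors of f mod p form the cycle type of an element of G. Factoring f modulo the 79 such primes p <= 419 (skipping 2, 3, which divide the discriminant), each new pattern first appears at: mod 5: f = (x^6 + 3x^5 + 2x^4 + 4x^3 + 2x^2 + 2x + 2), pattern 6; mod 7: f = (x^2 + x + 4)(x^2 + 2x + 2)(x^2 + 6x + 4), pattern 2+2+2; mod 11: f = (x + 1)(x + 7)(x^2 + 4x + 7)(x^2 + 9x + 6), pattern 2+2+1+1; mod 13: f = (x^3 + 7x^2 + 4x + 4)(x^3 + 7x^2 + 6x + 11), pattern 3+3; mod 97: f = (x + 27)(x + 38)(x + 70)(x + 72)(x + 80)(x + 89), pattern 1+1+1+1+1+1. No other pattern occurs in this range, so the set of observed cycle types is {6, 2+2+2, 2+2+1+1, 3+3, 1+1+1+1+1+1}. The candidates containing elements of all these cycle types are D_6 (6T3) of order 12, A_4 x C_2 (6T6) of order 24, S_3 x S_3 (6T9) of order 36, S_4 x C_2 (6T11) of order 48, (S_3 x S_3) : C_2 (6T13) of order 72, PGL(2,5) (6T14) of order 120, S_6 (6T16) of order 720; the others are excluded. The observed types are precisely the cycle types that occur in D_6 (6T3). Each of the other remaining candidates has further cycle types, and by the Chebotarev density theorem the matching factorization patterns would occur for a proportion of primes equal to their share of the group: A_4 x C_2 (6T6) additionally contains elements of type 2+1+1+1+1 (3 of its 24 elements, about 12% of primes); S_3 x S_3 (6T9) additionally contains elements of type 3+1+1+1 (4 of its 36 elements, about 11% of primes); S_4 x C_2 (6T11) additionally contains elements of type 4+2, 4+1+1, 2+1+1+1+1 (15 of its 48 elements, about 31% of primes); (S_3 x S_3) : C_2 (6T13) additionally contains elements of type 4+2, 3+2+1, 3+1+1+1, 2+1+1+1+1 (40 of its 72 elements, about 56% of primes); PGL(2,5) (6T14) additionally contains elements of type 5+1, 4+1+1 (54 of its 120 elements, about 45% of primes); S_6 (6T16) additionally contains elements of type 5+1, 4+2, 4+1+1, 3+2+1, 3+1+1+1, 2+1+1+1+1 (499 of its 720 elements, about 69% of primes). None of the 79 primes tested shows any such pattern (for each of these groups the chance of that is below 10^-4), which rules them out. Hence G = D_6 (6T3), of order 12.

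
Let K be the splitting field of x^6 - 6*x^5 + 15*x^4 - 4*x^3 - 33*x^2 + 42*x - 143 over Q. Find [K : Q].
The degree of the splitting field over Q equals the order of the Galois group, so first determine the group. The polynomial f is an irreducible sextic over Q, so G = Gal(f/Q) is one of the 16 transitive subgroups 6T1, ..., 6T16 of S_6. The discriminant of f is 5410421842378752, which is not a perfect square, so G is not contained in A_6. The transitive groups of degree 6 not contained in A_6 are: C_6 (6T1, order 6), S_3 (6T2, order 6), D_6 (6T3, order 12), C_3 x S_3 (6T5, order 18), A_4 x C_2 (6T6, order 24), S_4 (6T8, order 24), S_3 x S_3 (6T9, order 36), S_4 x C_2 (6T11, order 48), (S_3 x S_3) : C_2 (6T13, order 72), PGL(2,5) (6T14, order 120), S_6 (6T16, order 720). By Dedekind's theorem, for a prime p not dividing disc(f) the degrees of the irreducible factors of f mod p form the cycle type of an element of G. Factoring f modulo the 23 such primes p <= 97 (skipping 2, 3, which divide the discriminant), each new pattern first appears at: mod 5: f = (x^6 + 4x^5 + x^3 + 2x^2 + 2x + 2), pattern 6; mod 11: f = (x)(x + 4)(x^2 + 4x + 9)(x^2 + 8x + 3), pattern 2+2+1+1; mod 13: f = (x)(x + 2)(x + 8)(x^3 + 10x^2 + 3x + 1), pattern 3+1+1+1; mod 31: f = (x^2 + x + 13)(x^2 + 11x + 1)(x^2 + 13x + 20), pattern 2+2+2; mod 97: f = (x^3 + 94x^2 + 3x + 24)(x^3 + 94x^2 + 3x + 87), pattern 3+3. No other pattern occurs in this range, so the set of observed cycle types is {6, 2+2+1+1, 3+1+1+1, 2+2+2, 3+3}. The candidates containing elements of all these cycle types are S_3 x S_3 (6T9) of order 36, (S_3 x S_3) : C_2 (6T13) of order 72, S_6 (6T16) of order 720; the others are excluded. The observed types are precisely the cycle types that occur in S_3 x S_3 (6T9) (apart from the identity). Each of the other remaining candidates has further cycle types, and by the Chebotarev density theorem the matching factorization patterns would occur for a proportion of primes equal to their share of the group: (S_3 x S_3) : C_2 (6T13) additionally contains elements of type 4+2, 3+2+1, 2+1+1+1+1 (36 of its 72 elements, about 50% of primes); S_6 (6T16) additionally contains elements of type 5+1, 4+2, 4+1+1, 3+2+1, 2+1+1+1+1 (459 of its 720 elements, about 64% of primes). None of the 23 primes tested shows any such pattern (for each of these groups the chance of that is below 10^-4), which rules them out. Hence G = S_3 x S_3 (6T9), of order 36. The Galois group S_3 x S_3 (6T9) has order 36, so the splitting field has degree 36 over Q.

36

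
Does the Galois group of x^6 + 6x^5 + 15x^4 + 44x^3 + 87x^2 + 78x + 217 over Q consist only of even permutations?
No

The polynomial is irreducible of degree 6 over Q. Its discriminant is -190210142896128, which is not a perfect square. A Galois group lies in the alternating group exactly when the discriminant is a square in Q, so the Galois group (C_3 x S_3) is not contained in A_6.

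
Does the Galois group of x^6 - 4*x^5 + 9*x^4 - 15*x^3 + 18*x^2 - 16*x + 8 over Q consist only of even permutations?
The polynomial is irreducible of degree 6 over Q. Its discriminant is -1075648, which is not a perfect square. A Galois group lies in the alternating group exactly when the discriminant is a square in Q, so the Galois group (C_6) is not contained in A_6.

No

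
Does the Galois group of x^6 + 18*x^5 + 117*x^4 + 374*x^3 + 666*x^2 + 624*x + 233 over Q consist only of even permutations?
The polynomial is irreducible of degree 6 over Q. Its discriminant is -30366624190464, which is not a perfect square. A Galois group lies in the alternating group exactly when the discriminant is a square in Q, so the Galois group (A_4 x C_2) is not contained in A_6.

No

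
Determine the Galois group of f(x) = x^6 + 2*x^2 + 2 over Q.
6T11: S_4 x C_2

The polynomial f is an irreducible sextic over Q, so G = Gal(f/Q) is one of the 16 transitive subgroups 6T1, ..., 6T16 of S_6. The discriminant of f is -2508800, which is not a perfect square, so G is not contained in A_6. The transitive groups of degree 6 not contained in A_6 are: C_6 (6T1, order 6), S_3 (6T2, order 6), D_6 (6T3, order 12), C_3 x S_3 (6T5, order 18), A_4 x C_2 (6T6, order 24), S_4 (6T8, order 24), S_3 x S_3 (6T9, order 36), S_4 x C_2 (6T11, order 48), (S_3 x S_3) : C_2 (6T13, order 72), PGL(2,5) (6T14, order 120), S_6 (6T16, order 720). By Dedekind's theorem, for a prime p not dividing disc(f) the degrees of the irreducible factors of f mod p form the cycle type of an element of G. Factoring f modulo the 17 such primes p <= 71 (skipping 2, 5, 7, which divide the discriminant), each new pattern first appears at: mod 3: f = (x^3 + x^2 + 2x + 1)(x^3 + 2x^2 + 2x + 2), pattern 3+3; mod 13: f = (x^6 + 2x^2 + 2), pattern 6; mod 19: f = (x^2 + 5)(x^4 + 14x^2 + 8), pattern 4+2; mod 23: f = (x + 11)(x + 12)(x^4 + 6x^2 + 15), pattern 4+1+1; mod 53: f = (x^2 + 45)(x^2 + 11x + 38)(x^2 + 42x + 38), pattern 2+2+2; mod 59: f = (x + 4)(x + 55)(x^2 + 5x + 50)(x^2 + 54x + 50), pattern 2+2+1+1; mod 71: f = (x + 8)(x + 11)(x + 60)(x + 63)(x^2 + 43), pattern 2+1+1+1+1. No other pattern occurs in this range, so the set of observed cycle types is {3+3, 6, 4+2, 4+1+1, 2+2+2, 2+2+1+1, 2+1+1+1+1}. The candidates containing elements of all these cycle types are S_4 x C_2 (6T11) of order 48, S_6 (6T16) of order 720; the others are excluded. The observed types are precisely the cycle types that occur in S_4 x C_2 (6T11) (apart from the identity). Each of the other remaining candidates has further cycle types, and by the Chebotarev density theorem the matching factorization patterns would occur for a proportion of primes equal to their share of the group: S_6 (6T16) additionally contains elements of type 5+1, 3+2+1, 3+1+1+1 (304 of its 720 elements, about 42% of primes). None of the 17 primes tested shows any such pattern (for each of these groups the chance of that is below 10^-4), which rules them out. Hence G = S_4 x C_2 (6T11), of order 48.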